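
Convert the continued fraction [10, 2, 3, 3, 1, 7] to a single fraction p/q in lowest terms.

2431/233

Using pₖ = aₖpₖ₋₁ + pₖ₋₂ and qₖ = aₖqₖ₋₁ + qₖ₋₂:
  k=0: a=10, p=10, q=1
  k=1: a=2, p=21, q=2
  k=2: a=3, p=73, q=7
  k=3: a=3, p=240, q=23
  k=4: a=1, p=313, q=30
  k=5: a=7, p=2431, q=233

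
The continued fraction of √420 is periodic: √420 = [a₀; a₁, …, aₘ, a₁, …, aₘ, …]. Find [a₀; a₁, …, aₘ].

[20; 2, 40]

a₀ = ⌊√420⌋ = 20.
With m₀=0, d₀=1 and mₖ₊₁ = dₖaₖ − mₖ, dₖ₊₁ = (n − mₖ₊₁²)/dₖ, aₖ₊₁ = ⌊(a₀+mₖ₊₁)/dₖ₊₁⌋:
  k=1: m=20, d=20, a=2
  k=2: m=20, d=1, a=40
d=1 and a=2a₀=40 at k=2, so the next step gives (m, d) = (20, 20) again — its k=1 value — and the period has length 2.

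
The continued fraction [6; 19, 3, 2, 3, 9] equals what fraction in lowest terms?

Using pₖ = aₖpₖ₋₁ + pₖ₋₂ and qₖ = aₖqₖ₋₁ + qₖ₋₂:
  k=0: a=6, p=6, q=1
  k=1: a=19, p=115, q=19
  k=2: a=3, p=351, q=58
  k=3: a=2, p=817, q=135
  k=4: a=3, p=2802, q=463
  k=5: a=9, p=26035, q=4302

26035/4302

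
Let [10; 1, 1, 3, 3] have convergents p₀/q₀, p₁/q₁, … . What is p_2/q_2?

Using pₖ = aₖpₖ₋₁ + pₖ₋₂, qₖ = aₖqₖ₋₁ + qₖ₋₂ (with p₋₁=1, p₋₂=0, q₋₁=0, q₋₂=1):
  k=0: a=10, p=10, q=1
  k=1: a=1, p=11, q=1
  k=2: a=1, p=21, q=2

21/2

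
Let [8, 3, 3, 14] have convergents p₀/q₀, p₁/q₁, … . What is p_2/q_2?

83/10

Using pₖ = aₖpₖ₋₁ + pₖ₋₂, qₖ = aₖqₖ₋₁ + qₖ₋₂ (with p₋₁=1, p₋₂=0, q₋₁=0, q₋₂=1):
  k=0: a=8, p=8, q=1
  k=1: a=3, p=25, q=3
  k=2: a=3, p=83, q=10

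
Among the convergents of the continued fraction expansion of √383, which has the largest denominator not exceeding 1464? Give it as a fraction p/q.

18768/959

√383 = [19; 1, 1, 3, 19, 3, 1, 1, 38, …] (period length 8).
Convergents:
  p_0/q_0 = 19/1
  p_1/q_1 = 20/1
  p_2/q_2 = 39/2
  p_3/q_3 = 137/7
  p_4/q_4 = 2642/135
  p_5/q_5 = 8063/412
  p_6/q_6 = 10705/547
  p_7/q_7 = 18768/959
  p_8/q_8 = 723889/36989
q_7 = 959 ≤ 1464 < 36989 = q_8, so the answer is 18768/959.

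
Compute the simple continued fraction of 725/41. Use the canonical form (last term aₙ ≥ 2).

[17; 1, 2, 6, 2]

725 = 17×41 + 28
41 = 1×28 + 13
28 = 2×13 + 2
13 = 6×2 + 1
2 = 2×1 + 0  (stop)
So 725/41 = [17; 1, 2, 6, 2].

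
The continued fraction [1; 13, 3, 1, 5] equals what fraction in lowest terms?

Fold from the inside: start with 5/1.
  1 + 1/5 = 6/5
  3 + 5/6 = 23/6
  13 + 6/23 = 305/23
  1 + 23/305 = 328/305

328/305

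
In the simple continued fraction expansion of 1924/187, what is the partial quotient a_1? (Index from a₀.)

3

1924 = 10·187 + 54   →  a_0 = 10
187 = 3·54 + 25   →  a_1 = 3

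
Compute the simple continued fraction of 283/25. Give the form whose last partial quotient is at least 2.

[11; 3, 8]

283 = 11*25 + 8
25 = 3*8 + 1
8 = 8*1 + 0  (stop)
So 283/25 = [11; 3, 8].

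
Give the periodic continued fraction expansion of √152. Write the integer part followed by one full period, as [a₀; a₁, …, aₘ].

[12; 3, 24]

a₀ = ⌊√152⌋ = 12.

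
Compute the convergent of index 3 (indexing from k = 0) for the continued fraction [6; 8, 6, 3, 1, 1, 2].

Using pₖ = aₖpₖ₋₁ + pₖ₋₂, qₖ = aₖqₖ₋₁ + qₖ₋₂ (with p₋₁=1, p₋₂=0, q₋₁=0, q₋₂=1):
  k=0: a=6, p=6, q=1
  k=1: a=8, p=49, q=8
  k=2: a=6, p=300, q=49
  k=3: a=3, p=949, q=155

949/155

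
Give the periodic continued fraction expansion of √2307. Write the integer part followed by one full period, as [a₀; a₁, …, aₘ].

a₀ = ⌊√2307⌋ = 48.

[48; 32, 96]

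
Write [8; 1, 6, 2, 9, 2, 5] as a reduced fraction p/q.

Using pₖ = aₖpₖ₋₁ + pₖ₋₂ and qₖ = aₖqₖ₋₁ + qₖ₋₂:
  k=0: a=8, p=8, q=1
  k=1: a=1, p=9, q=1
  k=2: a=6, p=62, q=7
  k=3: a=2, p=133, q=15
  k=4: a=9, p=1259, q=142
  k=5: a=2, p=2651, q=299
  k=6: a=5, p=14514, q=1637

14514/1637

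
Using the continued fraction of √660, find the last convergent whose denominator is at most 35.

745/29

√660 = [25; 1, 2, 4, 2, 1, 50, …] (period length 6).
Convergents:
  p_0/q_0 = 25/1
  p_1/q_1 = 26/1
  p_2/q_2 = 77/3
  p_3/q_3 = 334/13
  p_4/q_4 = 745/29
  p_5/q_5 = 1079/42
q_4 = 29 ≤ 35 < 42 = q_5, so the answer is 745/29.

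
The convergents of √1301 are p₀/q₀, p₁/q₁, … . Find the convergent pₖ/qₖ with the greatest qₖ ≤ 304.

6240/173

√1301 = [36; 14, 2, 2, 2, 2, 14, 72, …] (period length 7).
Convergents:
  p_0/q_0 = 36/1
  p_1/q_1 = 505/14
  p_2/q_2 = 1046/29
  p_3/q_3 = 2597/72
  p_4/q_4 = 6240/173
  p_5/q_5 = 15077/418
q_4 = 173 ≤ 304 < 418 = q_5, so the answer is 6240/173.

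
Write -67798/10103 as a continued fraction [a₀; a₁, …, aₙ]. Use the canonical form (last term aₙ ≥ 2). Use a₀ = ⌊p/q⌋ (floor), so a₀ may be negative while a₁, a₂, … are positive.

-67798 = -7*10103 + 2923
10103 = 3*2923 + 1334
2923 = 2*1334 + 255
1334 = 5*255 + 59
255 = 4*59 + 19
59 = 3*19 + 2
19 = 9*2 + 1
2 = 2*1 + 0  (stop)
So -67798/10103 = [-7; 3, 2, 5, 4, 3, 9, 2].

[-7; 3, 2, 5, 4, 3, 9, 2]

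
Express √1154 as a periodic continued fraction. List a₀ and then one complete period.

[33; 1, 32, 1, 66]

a₀ = ⌊√1154⌋ = 33.
With m₀=0, d₀=1 and mₖ₊₁ = dₖaₖ − mₖ, dₖ₊₁ = (n − mₖ₊₁²)/dₖ, aₖ₊₁ = ⌊(a₀+mₖ₊₁)/dₖ₊₁⌋:
  k=1: m=33, d=65, a=1
  k=2: m=32, d=2, a=32
  k=3: m=32, d=65, a=1
  k=4: m=33, d=1, a=66
d=1 and a=2a₀=66 at k=4, so the next step gives (m, d) = (33, 65) again — its k=1 value — and the period has length 4.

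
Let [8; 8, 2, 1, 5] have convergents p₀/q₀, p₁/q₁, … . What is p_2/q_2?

Using pₖ = aₖpₖ₋₁ + pₖ₋₂, qₖ = aₖqₖ₋₁ + qₖ₋₂ (with p₋₁=1, p₋₂=0, q₋₁=0, q₋₂=1):
  k=0: a=8, p=8, q=1
  k=1: a=8, p=65, q=8
  k=2: a=2, p=138, q=17

138/17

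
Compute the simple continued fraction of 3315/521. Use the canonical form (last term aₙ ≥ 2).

3315 = 6×521 + 189
521 = 2×189 + 143
189 = 1×143 + 46
143 = 3×46 + 5
46 = 9×5 + 1
5 = 5×1 + 0  (stop)
So 3315/521 = [6; 2, 1, 3, 9, 5].

[6; 2, 1, 3, 9, 5]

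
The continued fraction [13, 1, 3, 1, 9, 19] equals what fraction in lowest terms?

Fold from the inside: start with 19/1.
  9 + 1/19 = 172/19
  1 + 19/172 = 191/172
  3 + 172/191 = 745/191
  1 + 191/745 = 936/745
  13 + 745/936 = 12913/936

12913/936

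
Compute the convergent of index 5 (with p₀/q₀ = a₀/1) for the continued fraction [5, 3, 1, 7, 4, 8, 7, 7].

Using pₖ = aₖpₖ₋₁ + pₖ₋₂, qₖ = aₖqₖ₋₁ + qₖ₋₂ (with p₋₁=1, p₋₂=0, q₋₁=0, q₋₂=1):
  k=0: a=5, p=5, q=1
  k=1: a=3, p=16, q=3
  k=2: a=1, p=21, q=4
  k=3: a=7, p=163, q=31
  k=4: a=4, p=673, q=128
  k=5: a=8, p=5547, q=1055

5547/1055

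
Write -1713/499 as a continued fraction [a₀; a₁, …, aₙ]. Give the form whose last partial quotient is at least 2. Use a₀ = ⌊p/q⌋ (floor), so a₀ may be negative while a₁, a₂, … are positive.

-1713 = -4·499 + 283
499 = 1·283 + 216
283 = 1·216 + 67
216 = 3·67 + 15
67 = 4·15 + 7
15 = 2·7 + 1
7 = 7·1 + 0  (stop)
So -1713/499 = [-4; 1, 1, 3, 4, 2, 7].

[-4; 1, 1, 3, 4, 2, 7]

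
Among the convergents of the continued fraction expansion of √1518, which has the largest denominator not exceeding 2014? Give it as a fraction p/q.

77962/2001

√1518 = [38; 1, 24, 1, 76, …] (period length 4).
Convergents:
  p_0/q_0 = 38/1
  p_1/q_1 = 39/1
  p_2/q_2 = 974/25
  p_3/q_3 = 1013/26
  p_4/q_4 = 77962/2001
  p_5/q_5 = 78975/2027
q_4 = 2001 ≤ 2014 < 2027 = q_5, so the answer is 77962/2001.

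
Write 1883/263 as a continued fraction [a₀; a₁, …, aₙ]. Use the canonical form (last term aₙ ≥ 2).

[7; 6, 3, 1, 4, 2]

1883 = 7*263 + 42
263 = 6*42 + 11
42 = 3*11 + 9
11 = 1*9 + 2
9 = 4*2 + 1
2 = 2*1 + 0  (stop)
So 1883/263 = [7; 6, 3, 1, 4, 2].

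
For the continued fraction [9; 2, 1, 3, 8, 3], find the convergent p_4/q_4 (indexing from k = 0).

852/91

Using pₖ = aₖpₖ₋₁ + pₖ₋₂, qₖ = aₖqₖ₋₁ + qₖ₋₂ (with p₋₁=1, p₋₂=0, q₋₁=0, q₋₂=1):
  k=0: a=9, p=9, q=1
  k=1: a=2, p=19, q=2
  k=2: a=1, p=28, q=3
  k=3: a=3, p=103, q=11
  k=4: a=8, p=852, q=91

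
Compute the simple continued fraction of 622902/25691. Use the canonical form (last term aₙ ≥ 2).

[24; 4, 15, 12, 1, 2, 3, 3]

622902 = 24×25691 + 6318
25691 = 4×6318 + 419
6318 = 15×419 + 33
419 = 12×33 + 23
33 = 1×23 + 10
23 = 2×10 + 3
10 = 3×3 + 1
3 = 3×1 + 0  (stop)
So 622902/25691 = [24; 4, 15, 12, 1, 2, 3, 3].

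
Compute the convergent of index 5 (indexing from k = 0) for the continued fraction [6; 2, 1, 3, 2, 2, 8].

Using pₖ = aₖpₖ₋₁ + pₖ₋₂, qₖ = aₖqₖ₋₁ + qₖ₋₂ (with p₋₁=1, p₋₂=0, q₋₁=0, q₋₂=1):
  k=0: a=6, p=6, q=1
  k=1: a=2, p=13, q=2
  k=2: a=1, p=19, q=3
  k=3: a=3, p=70, q=11
  k=4: a=2, p=159, q=25
  k=5: a=2, p=388, q=61

388/61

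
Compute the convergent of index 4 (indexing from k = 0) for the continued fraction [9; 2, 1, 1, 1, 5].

75/8

Using pₖ = aₖpₖ₋₁ + pₖ₋₂, qₖ = aₖqₖ₋₁ + qₖ₋₂ (with p₋₁=1, p₋₂=0, q₋₁=0, q₋₂=1):
  k=0: a=9, p=9, q=1
  k=1: a=2, p=19, q=2
  k=2: a=1, p=28, q=3
  k=3: a=1, p=47, q=5
  k=4: a=1, p=75, q=8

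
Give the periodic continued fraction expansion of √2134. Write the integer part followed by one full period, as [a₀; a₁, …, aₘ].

a₀ = ⌊√2134⌋ = 46.
With m₀=0, d₀=1 and mₖ₊₁ = dₖaₖ − mₖ, dₖ₊₁ = (n − mₖ₊₁²)/dₖ, aₖ₊₁ = ⌊(a₀+mₖ₊₁)/dₖ₊₁⌋:
  k=1: m=46, d=18, a=5
  k=2: m=44, d=11, a=8
  k=3: m=44, d=18, a=5
  k=4: m=46, d=1, a=92
d=1 and a=2a₀=92 at k=4, so the next step gives (m, d) = (46, 18) again — its k=1 value — and the period has length 4.

[46; 5, 8, 5, 92]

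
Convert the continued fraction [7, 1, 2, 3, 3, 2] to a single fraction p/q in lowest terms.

585/76

Using pₖ = aₖpₖ₋₁ + pₖ₋₂ and qₖ = aₖqₖ₋₁ + qₖ₋₂:
  k=0: a=7, p=7, q=1
  k=1: a=1, p=8, q=1
  k=2: a=2, p=23, q=3
  k=3: a=3, p=77, q=10
  k=4: a=3, p=254, q=33
  k=5: a=2, p=585, q=76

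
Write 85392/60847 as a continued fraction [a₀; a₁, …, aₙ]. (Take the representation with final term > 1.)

85392 = 1×60847 + 24545
60847 = 2×24545 + 11757
24545 = 2×11757 + 1031
11757 = 11×1031 + 416
1031 = 2×416 + 199
416 = 2×199 + 18
199 = 11×18 + 1
18 = 18×1 + 0  (stop)
So 85392/60847 = [1; 2, 2, 11, 2, 2, 11, 18].

[1; 2, 2, 11, 2, 2, 11, 18]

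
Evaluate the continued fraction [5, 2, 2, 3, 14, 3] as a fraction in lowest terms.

Using pₖ = aₖpₖ₋₁ + pₖ₋₂ and qₖ = aₖqₖ₋₁ + qₖ₋₂:
  k=0: a=5, p=5, q=1
  k=1: a=2, p=11, q=2
  k=2: a=2, p=27, q=5
  k=3: a=3, p=92, q=17
  k=4: a=14, p=1315, q=243
  k=5: a=3, p=4037, q=746

4037/746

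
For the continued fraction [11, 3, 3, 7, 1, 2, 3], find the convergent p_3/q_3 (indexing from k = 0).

825/73

Using pₖ = aₖpₖ₋₁ + pₖ₋₂, qₖ = aₖqₖ₋₁ + qₖ₋₂ (with p₋₁=1, p₋₂=0, q₋₁=0, q₋₂=1):
  k=0: a=11, p=11, q=1
  k=1: a=3, p=34, q=3
  k=2: a=3, p=113, q=10
  k=3: a=7, p=825, q=73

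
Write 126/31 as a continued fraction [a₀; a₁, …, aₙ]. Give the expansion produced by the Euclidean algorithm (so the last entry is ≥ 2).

[4; 15, 2]

126 = 4×31 + 2
31 = 15×2 + 1
2 = 2×1 + 0  (stop)
So 126/31 = [4; 15, 2].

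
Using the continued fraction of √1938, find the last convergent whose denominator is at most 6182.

170500/3873

√1938 = [44; 44, 88, …] (period length 2).
Convergents:
  p_0/q_0 = 44/1
  p_1/q_1 = 1937/44
  p_2/q_2 = 170500/3873
  p_3/q_3 = 7503937/170456
q_2 = 3873 ≤ 6182 < 170456 = q_3, so the answer is 170500/3873.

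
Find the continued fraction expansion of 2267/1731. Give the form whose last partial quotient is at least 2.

[1; 3, 4, 2, 1, 3, 1, 8]

2267 = 1·1731 + 536
1731 = 3·536 + 123
536 = 4·123 + 44
123 = 2·44 + 35
44 = 1·35 + 9
35 = 3·9 + 8
9 = 1·8 + 1
8 = 8·1 + 0  (stop)
So 2267/1731 = [1; 3, 4, 2, 1, 3, 1, 8].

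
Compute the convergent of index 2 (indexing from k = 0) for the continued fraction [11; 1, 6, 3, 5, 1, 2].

Using pₖ = aₖpₖ₋₁ + pₖ₋₂, qₖ = aₖqₖ₋₁ + qₖ₋₂ (with p₋₁=1, p₋₂=0, q₋₁=0, q₋₂=1):
  k=0: a=11, p=11, q=1
  k=1: a=1, p=12, q=1
  k=2: a=6, p=83, q=7

83/7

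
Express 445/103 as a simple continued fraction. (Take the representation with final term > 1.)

[4; 3, 8, 4]

445 = 4·103 + 33
103 = 3·33 + 4
33 = 8·4 + 1
4 = 4·1 + 0  (stop)
So 445/103 = [4; 3, 8, 4].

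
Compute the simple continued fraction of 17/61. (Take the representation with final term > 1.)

[0; 3, 1, 1, 2, 3]

17 = 0×61 + 17
61 = 3×17 + 10
17 = 1×10 + 7
10 = 1×7 + 3
7 = 2×3 + 1
3 = 3×1 + 0  (stop)
So 17/61 = [0; 3, 1, 1, 2, 3].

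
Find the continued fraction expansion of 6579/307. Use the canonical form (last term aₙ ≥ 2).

[21; 2, 3, 14, 3]

6579 = 21*307 + 132
307 = 2*132 + 43
132 = 3*43 + 3
43 = 14*3 + 1
3 = 3*1 + 0  (stop)
So 6579/307 = [21; 2, 3, 14, 3].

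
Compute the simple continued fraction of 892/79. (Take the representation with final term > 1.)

[11; 3, 2, 3, 3]

892 = 11*79 + 23
79 = 3*23 + 10
23 = 2*10 + 3
10 = 3*3 + 1
3 = 3*1 + 0  (stop)
So 892/79 = [11; 3, 2, 3, 3].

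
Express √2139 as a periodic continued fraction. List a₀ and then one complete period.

a₀ = ⌊√2139⌋ = 46.

[46; 4, 92]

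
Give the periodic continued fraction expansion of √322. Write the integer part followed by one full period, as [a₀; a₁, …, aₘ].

a₀ = ⌊√322⌋ = 17.
With m₀=0, d₀=1 and mₖ₊₁ = dₖaₖ − mₖ, dₖ₊₁ = (n − mₖ₊₁²)/dₖ, aₖ₊₁ = ⌊(a₀+mₖ₊₁)/dₖ₊₁⌋:
  k=1: m=17, d=33, a=1
  k=2: m=16, d=2, a=16
  k=3: m=16, d=33, a=1
  k=4: m=17, d=1, a=34
d=1 and a=2a₀=34 at k=4, so the next step gives (m, d) = (17, 33) again — its k=1 value — and the period has length 4.

[17; 1, 16, 1, 34]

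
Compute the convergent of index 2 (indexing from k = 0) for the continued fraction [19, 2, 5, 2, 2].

214/11

Using pₖ = aₖpₖ₋₁ + pₖ₋₂, qₖ = aₖqₖ₋₁ + qₖ₋₂ (with p₋₁=1, p₋₂=0, q₋₁=0, q₋₂=1):
  k=0: a=19, p=19, q=1
  k=1: a=2, p=39, q=2
  k=2: a=5, p=214, q=11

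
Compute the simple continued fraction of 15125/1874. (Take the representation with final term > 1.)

[8; 14, 11, 12]

15125 = 8*1874 + 133
1874 = 14*133 + 12
133 = 11*12 + 1
12 = 12*1 + 0  (stop)
So 15125/1874 = [8; 14, 11, 12].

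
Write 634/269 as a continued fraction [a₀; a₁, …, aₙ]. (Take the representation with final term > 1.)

[2; 2, 1, 4, 19]

634 = 2·269 + 96
269 = 2·96 + 77
96 = 1·77 + 19
77 = 4·19 + 1
19 = 19·1 + 0  (stop)
So 634/269 = [2; 2, 1, 4, 19].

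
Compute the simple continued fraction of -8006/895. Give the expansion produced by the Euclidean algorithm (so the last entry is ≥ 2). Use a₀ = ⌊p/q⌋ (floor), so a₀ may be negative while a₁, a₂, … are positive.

[-9; 18, 3, 1, 3, 3]

-8006 = -9*895 + 49
895 = 18*49 + 13
49 = 3*13 + 10
13 = 1*10 + 3
10 = 3*3 + 1
3 = 3*1 + 0  (stop)
So -8006/895 = [-9; 18, 3, 1, 3, 3].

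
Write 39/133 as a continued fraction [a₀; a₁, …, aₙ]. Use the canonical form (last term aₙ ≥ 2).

39 = 0×133 + 39
133 = 3×39 + 16
39 = 2×16 + 7
16 = 2×7 + 2
7 = 3×2 + 1
2 = 2×1 + 0  (stop)
So 39/133 = [0; 3, 2, 2, 3, 2].

[0; 3, 2, 2, 3, 2]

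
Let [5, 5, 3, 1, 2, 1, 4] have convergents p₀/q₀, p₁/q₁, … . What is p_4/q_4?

301/58

Using pₖ = aₖpₖ₋₁ + pₖ₋₂, qₖ = aₖqₖ₋₁ + qₖ₋₂ (with p₋₁=1, p₋₂=0, q₋₁=0, q₋₂=1):
  k=0: a=5, p=5, q=1
  k=1: a=5, p=26, q=5
  k=2: a=3, p=83, q=16
  k=3: a=1, p=109, q=21
  k=4: a=2, p=301, q=58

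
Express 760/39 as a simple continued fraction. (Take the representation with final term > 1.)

[19; 2, 19]

760 = 19×39 + 19
39 = 2×19 + 1
19 = 19×1 + 0  (stop)
So 760/39 = [19; 2, 19].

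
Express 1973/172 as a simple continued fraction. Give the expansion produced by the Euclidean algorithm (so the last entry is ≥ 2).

1973 = 11*172 + 81
172 = 2*81 + 10
81 = 8*10 + 1
10 = 10*1 + 0  (stop)
So 1973/172 = [11; 2, 8, 10].

[11; 2, 8, 10]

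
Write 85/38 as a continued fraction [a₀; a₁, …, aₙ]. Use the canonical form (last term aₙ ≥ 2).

85 = 2*38 + 9
38 = 4*9 + 2
9 = 4*2 + 1
2 = 2*1 + 0  (stop)
So 85/38 = [2; 4, 4, 2].

[2; 4, 4, 2]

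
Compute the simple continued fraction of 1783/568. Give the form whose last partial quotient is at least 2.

1783 = 3×568 + 79
568 = 7×79 + 15
79 = 5×15 + 4
15 = 3×4 + 3
4 = 1×3 + 1
3 = 3×1 + 0  (stop)
So 1783/568 = [3; 7, 5, 3, 1, 3].

[3; 7, 5, 3, 1, 3]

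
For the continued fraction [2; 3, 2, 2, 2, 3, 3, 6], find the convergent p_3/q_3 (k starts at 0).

39/17

Using pₖ = aₖpₖ₋₁ + pₖ₋₂, qₖ = aₖqₖ₋₁ + qₖ₋₂ (with p₋₁=1, p₋₂=0, q₋₁=0, q₋₂=1):
  k=0: a=2, p=2, q=1
  k=1: a=3, p=7, q=3
  k=2: a=2, p=16, q=7
  k=3: a=2, p=39, q=17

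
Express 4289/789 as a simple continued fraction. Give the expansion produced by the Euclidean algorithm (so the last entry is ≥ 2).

4289 = 5*789 + 344
789 = 2*344 + 101
344 = 3*101 + 41
101 = 2*41 + 19
41 = 2*19 + 3
19 = 6*3 + 1
3 = 3*1 + 0  (stop)
So 4289/789 = [5; 2, 3, 2, 2, 6, 3].

[5; 2, 3, 2, 2, 6, 3]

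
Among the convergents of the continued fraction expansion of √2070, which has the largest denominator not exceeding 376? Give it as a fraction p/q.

√2070 = [45; 2, 90, …] (period length 2).
Convergents:
  p_0/q_0 = 45/1
  p_1/q_1 = 91/2
  p_2/q_2 = 8235/181
  p_3/q_3 = 16561/364
  p_4/q_4 = 1498725/32941
q_3 = 364 ≤ 376 < 32941 = q_4, so the answer is 16561/364.

16561/364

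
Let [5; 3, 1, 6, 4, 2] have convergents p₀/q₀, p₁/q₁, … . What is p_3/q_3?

Using pₖ = aₖpₖ₋₁ + pₖ₋₂, qₖ = aₖqₖ₋₁ + qₖ₋₂ (with p₋₁=1, p₋₂=0, q₋₁=0, q₋₂=1):
  k=0: a=5, p=5, q=1
  k=1: a=3, p=16, q=3
  k=2: a=1, p=21, q=4
  k=3: a=6, p=142, q=27

142/27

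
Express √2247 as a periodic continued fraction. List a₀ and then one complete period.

[47; 2, 2, 15, 2, 2, 94]

a₀ = ⌊√2247⌋ = 47.
With m₀=0, d₀=1 and mₖ₊₁ = dₖaₖ − mₖ, dₖ₊₁ = (n − mₖ₊₁²)/dₖ, aₖ₊₁ = ⌊(a₀+mₖ₊₁)/dₖ₊₁⌋:
  k=1: m=47, d=38, a=2
  k=2: m=29, d=37, a=2
  k=3: m=45, d=6, a=15
  k=4: m=45, d=37, a=2
  k=5: m=29, d=38, a=2
  k=6: m=47, d=1, a=94
d=1 and a=2a₀=94 at k=6, so the next step gives (m, d) = (47, 38) again — its k=1 value — and the period has length 6.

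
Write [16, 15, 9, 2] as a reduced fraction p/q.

Using pₖ = aₖpₖ₋₁ + pₖ₋₂ and qₖ = aₖqₖ₋₁ + qₖ₋₂:
  k=0: a=16, p=16, q=1
  k=1: a=15, p=241, q=15
  k=2: a=9, p=2185, q=136
  k=3: a=2, p=4611, q=287

4611/287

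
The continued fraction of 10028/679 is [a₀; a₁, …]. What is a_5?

10028 = 14·679 + 522   →  a_0 = 14
679 = 1·522 + 157   →  a_1 = 1
522 = 3·157 + 51   →  a_2 = 3
157 = 3·51 + 4   →  a_3 = 3
51 = 12·4 + 3   →  a_4 = 12
4 = 1·3 + 1   →  a_5 = 1

1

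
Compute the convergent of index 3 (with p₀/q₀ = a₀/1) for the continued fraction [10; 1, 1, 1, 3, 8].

Using pₖ = aₖpₖ₋₁ + pₖ₋₂, qₖ = aₖqₖ₋₁ + qₖ₋₂ (with p₋₁=1, p₋₂=0, q₋₁=0, q₋₂=1):
  k=0: a=10, p=10, q=1
  k=1: a=1, p=11, q=1
  k=2: a=1, p=21, q=2
  k=3: a=1, p=32, q=3

32/3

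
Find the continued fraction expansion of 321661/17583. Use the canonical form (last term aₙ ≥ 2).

321661 = 18×17583 + 5167
17583 = 3×5167 + 2082
5167 = 2×2082 + 1003
2082 = 2×1003 + 76
1003 = 13×76 + 15
76 = 5×15 + 1
15 = 15×1 + 0  (stop)
So 321661/17583 = [18; 3, 2, 2, 13, 5, 15].

[18; 3, 2, 2, 13, 5, 15]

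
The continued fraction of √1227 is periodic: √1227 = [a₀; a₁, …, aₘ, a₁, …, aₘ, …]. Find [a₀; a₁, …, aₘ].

a₀ = ⌊√1227⌋ = 35.
With m₀=0, d₀=1 and mₖ₊₁ = dₖaₖ − mₖ, dₖ₊₁ = (n − mₖ₊₁²)/dₖ, aₖ₊₁ = ⌊(a₀+mₖ₊₁)/dₖ₊₁⌋:
  k=1: m=35, d=2, a=35
  k=2: m=35, d=1, a=70
d=1 and a=2a₀=70 at k=2, so the next step gives (m, d) = (35, 2) again — its k=1 value — and the period has length 2.

[35; 35, 70]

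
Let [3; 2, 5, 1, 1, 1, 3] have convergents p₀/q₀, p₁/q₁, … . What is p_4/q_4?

Using pₖ = aₖpₖ₋₁ + pₖ₋₂, qₖ = aₖqₖ₋₁ + qₖ₋₂ (with p₋₁=1, p₋₂=0, q₋₁=0, q₋₂=1):
  k=0: a=3, p=3, q=1
  k=1: a=2, p=7, q=2
  k=2: a=5, p=38, q=11
  k=3: a=1, p=45, q=13
  k=4: a=1, p=83, q=24

83/24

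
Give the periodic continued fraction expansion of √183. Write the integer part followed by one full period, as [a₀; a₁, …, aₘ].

[13; 1, 1, 8, 1, 1, 26]

a₀ = ⌊√183⌋ = 13.
With m₀=0, d₀=1 and mₖ₊₁ = dₖaₖ − mₖ, dₖ₊₁ = (n − mₖ₊₁²)/dₖ, aₖ₊₁ = ⌊(a₀+mₖ₊₁)/dₖ₊₁⌋:
  k=1: m=13, d=14, a=1
  k=2: m=1, d=13, a=1
  k=3: m=12, d=3, a=8
  k=4: m=12, d=13, a=1
  k=5: m=1, d=14, a=1
  k=6: m=13, d=1, a=26
d=1 and a=2a₀=26 at k=6, so the next step gives (m, d) = (13, 14) again — its k=1 value — and the period has length 6.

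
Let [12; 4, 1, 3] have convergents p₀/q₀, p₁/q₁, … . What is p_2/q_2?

Using pₖ = aₖpₖ₋₁ + pₖ₋₂, qₖ = aₖqₖ₋₁ + qₖ₋₂ (with p₋₁=1, p₋₂=0, q₋₁=0, q₋₂=1):
  k=0: a=12, p=12, q=1
  k=1: a=4, p=49, q=4
  k=2: a=1, p=61, q=5

61/5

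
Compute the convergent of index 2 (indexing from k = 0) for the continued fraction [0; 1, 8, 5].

8/9

Using pₖ = aₖpₖ₋₁ + pₖ₋₂, qₖ = aₖqₖ₋₁ + qₖ₋₂ (with p₋₁=1, p₋₂=0, q₋₁=0, q₋₂=1):
  k=0: a=0, p=0, q=1
  k=1: a=1, p=1, q=1
  k=2: a=8, p=8, q=9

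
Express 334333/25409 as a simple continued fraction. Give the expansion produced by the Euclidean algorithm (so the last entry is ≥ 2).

334333 = 13×25409 + 4016
25409 = 6×4016 + 1313
4016 = 3×1313 + 77
1313 = 17×77 + 4
77 = 19×4 + 1
4 = 4×1 + 0  (stop)
So 334333/25409 = [13; 6, 3, 17, 19, 4].

[13; 6, 3, 17, 19, 4]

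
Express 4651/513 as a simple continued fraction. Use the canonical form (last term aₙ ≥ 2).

[9; 15, 11, 3]

4651 = 9·513 + 34
513 = 15·34 + 3
34 = 11·3 + 1
3 = 3·1 + 0  (stop)
So 4651/513 = [9; 15, 11, 3].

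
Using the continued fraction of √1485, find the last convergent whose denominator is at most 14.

501/13

√1485 = [38; 1, 1, 6, 1, 1, 76, …] (period length 6).
Convergents:
  p_0/q_0 = 38/1
  p_1/q_1 = 39/1
  p_2/q_2 = 77/2
  p_3/q_3 = 501/13
  p_4/q_4 = 578/15
q_3 = 13 ≤ 14 < 15 = q_4, so the answer is 501/13.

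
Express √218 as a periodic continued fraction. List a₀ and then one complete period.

a₀ = ⌊√218⌋ = 14.

[14; 1, 3, 3, 1, 28]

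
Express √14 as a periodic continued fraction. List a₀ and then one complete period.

[3; 1, 2, 1, 6]

a₀ = ⌊√14⌋ = 3.
With m₀=0, d₀=1 and mₖ₊₁ = dₖaₖ − mₖ, dₖ₊₁ = (n − mₖ₊₁²)/dₖ, aₖ₊₁ = ⌊(a₀+mₖ₊₁)/dₖ₊₁⌋:
  k=1: m=3, d=5, a=1
  k=2: m=2, d=2, a=2
  k=3: m=2, d=5, a=1
  k=4: m=3, d=1, a=6
d=1 and a=2a₀=6 at k=4, so the next step gives (m, d) = (3, 5) again — its k=1 value — and the period has length 4.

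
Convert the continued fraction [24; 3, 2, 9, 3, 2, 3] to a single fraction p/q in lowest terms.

Using pₖ = aₖpₖ₋₁ + pₖ₋₂ and qₖ = aₖqₖ₋₁ + qₖ₋₂:
  k=0: a=24, p=24, q=1
  k=1: a=3, p=73, q=3
  k=2: a=2, p=170, q=7
  k=3: a=9, p=1603, q=66
  k=4: a=3, p=4979, q=205
  k=5: a=2, p=11561, q=476
  k=6: a=3, p=39662, q=1633

39662/1633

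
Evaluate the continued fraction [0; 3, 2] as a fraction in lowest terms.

Using pₖ = aₖpₖ₋₁ + pₖ₋₂ and qₖ = aₖqₖ₋₁ + qₖ₋₂:
  k=0: a=0, p=0, q=1
  k=1: a=3, p=1, q=3
  k=2: a=2, p=2, q=7

2/7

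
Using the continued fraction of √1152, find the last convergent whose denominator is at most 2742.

√1152 = [33; 1, 15, 1, 66, …] (period length 4).
Convergents:
  p_0/q_0 = 33/1
  p_1/q_1 = 34/1
  p_2/q_2 = 543/16
  p_3/q_3 = 577/17
  p_4/q_4 = 38625/1138
  p_5/q_5 = 39202/1155
  p_6/q_6 = 626655/18463
q_5 = 1155 ≤ 2742 < 18463 = q_6, so the answer is 39202/1155.

39202/1155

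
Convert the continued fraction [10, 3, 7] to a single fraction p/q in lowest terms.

Using pₖ = aₖpₖ₋₁ + pₖ₋₂ and qₖ = aₖqₖ₋₁ + qₖ₋₂:
  k=0: a=10, p=10, q=1
  k=1: a=3, p=31, q=3
  k=2: a=7, p=227, q=22

227/22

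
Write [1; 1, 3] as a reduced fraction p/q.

7/4

Fold from the inside: start with 3/1.
  1 + 1/3 = 4/3
  1 + 3/4 = 7/4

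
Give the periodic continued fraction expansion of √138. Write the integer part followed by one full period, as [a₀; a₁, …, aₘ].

[11; 1, 2, 1, 22]

a₀ = ⌊√138⌋ = 11.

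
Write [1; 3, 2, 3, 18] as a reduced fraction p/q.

567/439

Using pₖ = aₖpₖ₋₁ + pₖ₋₂ and qₖ = aₖqₖ₋₁ + qₖ₋₂:
  k=0: a=1, p=1, q=1
  k=1: a=3, p=4, q=3
  k=2: a=2, p=9, q=7
  k=3: a=3, p=31, q=24
  k=4: a=18, p=567, q=439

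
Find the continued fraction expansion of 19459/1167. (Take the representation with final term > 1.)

[16; 1, 2, 14, 13, 2]

19459 = 16×1167 + 787
1167 = 1×787 + 380
787 = 2×380 + 27
380 = 14×27 + 2
27 = 13×2 + 1
2 = 2×1 + 0  (stop)
So 19459/1167 = [16; 1, 2, 14, 13, 2].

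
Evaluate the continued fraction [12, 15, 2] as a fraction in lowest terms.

374/31

Using pₖ = aₖpₖ₋₁ + pₖ₋₂ and qₖ = aₖqₖ₋₁ + qₖ₋₂:
  k=0: a=12, p=12, q=1
  k=1: a=15, p=181, q=15
  k=2: a=2, p=374, q=31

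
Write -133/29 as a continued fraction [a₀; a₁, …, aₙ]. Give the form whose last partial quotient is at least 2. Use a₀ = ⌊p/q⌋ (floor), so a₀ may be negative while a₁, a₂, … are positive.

[-5; 2, 2, 2, 2]

-133 = -5×29 + 12
29 = 2×12 + 5
12 = 2×5 + 2
5 = 2×2 + 1
2 = 2×1 + 0  (stop)
So -133/29 = [-5; 2, 2, 2, 2].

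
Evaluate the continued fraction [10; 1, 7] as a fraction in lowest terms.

87/8

Using pₖ = aₖpₖ₋₁ + pₖ₋₂ and qₖ = aₖqₖ₋₁ + qₖ₋₂:
  k=0: a=10, p=10, q=1
  k=1: a=1, p=11, q=1
  k=2: a=7, p=87, q=8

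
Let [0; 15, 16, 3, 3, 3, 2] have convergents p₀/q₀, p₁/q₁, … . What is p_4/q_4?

163/2455

Using pₖ = aₖpₖ₋₁ + pₖ₋₂, qₖ = aₖqₖ₋₁ + qₖ₋₂ (with p₋₁=1, p₋₂=0, q₋₁=0, q₋₂=1):
  k=0: a=0, p=0, q=1
  k=1: a=15, p=1, q=15
  k=2: a=16, p=16, q=241
  k=3: a=3, p=49, q=738
  k=4: a=3, p=163, q=2455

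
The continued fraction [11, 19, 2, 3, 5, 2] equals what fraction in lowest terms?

17395/1574

Fold from the inside: start with 2/1.
  5 + 1/2 = 11/2
  3 + 2/11 = 35/11
  2 + 11/35 = 81/35
  19 + 35/81 = 1574/81
  11 + 81/1574 = 17395/1574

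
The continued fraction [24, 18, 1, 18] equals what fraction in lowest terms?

8659/360

Fold from the inside: start with 18/1.
  1 + 1/18 = 19/18
  18 + 18/19 = 360/19
  24 + 19/360 = 8659/360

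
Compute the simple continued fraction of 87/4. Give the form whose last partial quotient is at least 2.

87 = 21×4 + 3
4 = 1×3 + 1
3 = 3×1 + 0  (stop)
So 87/4 = [21; 1, 3].

[21; 1, 3]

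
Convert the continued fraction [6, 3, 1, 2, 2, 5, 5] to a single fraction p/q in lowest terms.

Fold from the inside: start with 5/1.
  5 + 1/5 = 26/5
  2 + 5/26 = 57/26
  2 + 26/57 = 140/57
  1 + 57/140 = 197/140
  3 + 140/197 = 731/197
  6 + 197/731 = 4583/731

4583/731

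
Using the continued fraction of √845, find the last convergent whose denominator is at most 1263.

12238/421

√845 = [29; 14, 1, 1, 14, 58, …] (period length 5).
Convergents:
  p_0/q_0 = 29/1
  p_1/q_1 = 407/14
  p_2/q_2 = 436/15
  p_3/q_3 = 843/29
  p_4/q_4 = 12238/421
  p_5/q_5 = 710647/24447
q_4 = 421 ≤ 1263 < 24447 = q_5, so the answer is 12238/421.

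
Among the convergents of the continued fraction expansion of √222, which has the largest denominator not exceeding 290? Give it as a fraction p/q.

√222 = [14; 1, 8, 1, 28, …] (period length 4).
Convergents:
  p_0/q_0 = 14/1
  p_1/q_1 = 15/1
  p_2/q_2 = 134/9
  p_3/q_3 = 149/10
  p_4/q_4 = 4306/289
  p_5/q_5 = 4455/299
q_4 = 289 ≤ 290 < 299 = q_5, so the answer is 4306/289.

4306/289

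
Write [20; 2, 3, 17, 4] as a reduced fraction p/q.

Fold from the inside: start with 4/1.
  17 + 1/4 = 69/4
  3 + 4/69 = 211/69
  2 + 69/211 = 491/211
  20 + 211/491 = 10031/491

10031/491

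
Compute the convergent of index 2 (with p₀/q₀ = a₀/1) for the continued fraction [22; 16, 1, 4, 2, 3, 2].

Using pₖ = aₖpₖ₋₁ + pₖ₋₂, qₖ = aₖqₖ₋₁ + qₖ₋₂ (with p₋₁=1, p₋₂=0, q₋₁=0, q₋₂=1):
  k=0: a=22, p=22, q=1
  k=1: a=16, p=353, q=16
  k=2: a=1, p=375, q=17

375/17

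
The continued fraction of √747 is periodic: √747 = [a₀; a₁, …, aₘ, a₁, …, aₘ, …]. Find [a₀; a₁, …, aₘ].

a₀ = ⌊√747⌋ = 27.
With m₀=0, d₀=1 and mₖ₊₁ = dₖaₖ − mₖ, dₖ₊₁ = (n − mₖ₊₁²)/dₖ, aₖ₊₁ = ⌊(a₀+mₖ₊₁)/dₖ₊₁⌋:
  k=1: m=27, d=18, a=3
  k=2: m=27, d=1, a=54
d=1 and a=2a₀=54 at k=2, so the next step gives (m, d) = (27, 18) again — its k=1 value — and the period has length 2.

[27; 3, 54]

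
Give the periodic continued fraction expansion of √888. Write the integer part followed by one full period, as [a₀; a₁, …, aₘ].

[29; 1, 3, 1, 58]

a₀ = ⌊√888⌋ = 29.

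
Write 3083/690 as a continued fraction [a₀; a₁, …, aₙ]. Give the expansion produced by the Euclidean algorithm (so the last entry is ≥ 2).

[4; 2, 7, 2, 1, 14]

3083 = 4*690 + 323
690 = 2*323 + 44
323 = 7*44 + 15
44 = 2*15 + 14
15 = 1*14 + 1
14 = 14*1 + 0  (stop)
So 3083/690 = [4; 2, 7, 2, 1, 14].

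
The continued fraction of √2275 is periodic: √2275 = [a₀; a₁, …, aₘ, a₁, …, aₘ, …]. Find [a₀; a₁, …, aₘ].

[47; 1, 2, 3, 2, 1, 94]

a₀ = ⌊√2275⌋ = 47.
With m₀=0, d₀=1 and mₖ₊₁ = dₖaₖ − mₖ, dₖ₊₁ = (n − mₖ₊₁²)/dₖ, aₖ₊₁ = ⌊(a₀+mₖ₊₁)/dₖ₊₁⌋:
  k=1: m=47, d=66, a=1
  k=2: m=19, d=29, a=2
  k=3: m=39, d=26, a=3
  k=4: m=39, d=29, a=2
  k=5: m=19, d=66, a=1
  k=6: m=47, d=1, a=94
d=1 and a=2a₀=94 at k=6, so the next step gives (m, d) = (47, 66) again — its k=1 value — and the period has length 6.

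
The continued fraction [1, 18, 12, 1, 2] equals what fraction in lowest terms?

Using pₖ = aₖpₖ₋₁ + pₖ₋₂ and qₖ = aₖqₖ₋₁ + qₖ₋₂:
  k=0: a=1, p=1, q=1
  k=1: a=18, p=19, q=18
  k=2: a=12, p=229, q=217
  k=3: a=1, p=248, q=235
  k=4: a=2, p=725, q=687

725/687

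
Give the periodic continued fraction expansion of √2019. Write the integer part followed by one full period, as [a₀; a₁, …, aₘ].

a₀ = ⌊√2019⌋ = 44.
With m₀=0, d₀=1 and mₖ₊₁ = dₖaₖ − mₖ, dₖ₊₁ = (n − mₖ₊₁²)/dₖ, aₖ₊₁ = ⌊(a₀+mₖ₊₁)/dₖ₊₁⌋:
  k=1: m=44, d=83, a=1
  k=2: m=39, d=6, a=13
  k=3: m=39, d=83, a=1
  k=4: m=44, d=1, a=88
d=1 and a=2a₀=88 at k=4, so the next step gives (m, d) = (44, 83) again — its k=1 value — and the period has length 4.

[44; 1, 13, 1, 88]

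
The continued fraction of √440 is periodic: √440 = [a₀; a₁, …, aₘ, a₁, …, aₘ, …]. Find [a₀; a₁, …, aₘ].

[20; 1, 40]

a₀ = ⌊√440⌋ = 20.
With m₀=0, d₀=1 and mₖ₊₁ = dₖaₖ − mₖ, dₖ₊₁ = (n − mₖ₊₁²)/dₖ, aₖ₊₁ = ⌊(a₀+mₖ₊₁)/dₖ₊₁⌋:
  k=1: m=20, d=40, a=1
  k=2: m=20, d=1, a=40
d=1 and a=2a₀=40 at k=2, so the next step gives (m, d) = (20, 40) again — its k=1 value — and the period has length 2.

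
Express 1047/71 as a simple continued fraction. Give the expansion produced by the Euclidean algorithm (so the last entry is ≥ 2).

[14; 1, 2, 1, 17]

1047 = 14*71 + 53
71 = 1*53 + 18
53 = 2*18 + 17
18 = 1*17 + 1
17 = 17*1 + 0  (stop)
So 1047/71 = [14; 1, 2, 1, 17].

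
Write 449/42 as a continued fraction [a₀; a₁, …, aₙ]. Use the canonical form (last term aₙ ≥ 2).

[10; 1, 2, 4, 3]

449 = 10·42 + 29
42 = 1·29 + 13
29 = 2·13 + 3
13 = 4·3 + 1
3 = 3·1 + 0  (stop)
So 449/42 = [10; 1, 2, 4, 3].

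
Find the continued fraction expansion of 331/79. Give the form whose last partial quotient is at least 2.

331 = 4*79 + 15
79 = 5*15 + 4
15 = 3*4 + 3
4 = 1*3 + 1
3 = 3*1 + 0  (stop)
So 331/79 = [4; 5, 3, 1, 3].

[4; 5, 3, 1, 3]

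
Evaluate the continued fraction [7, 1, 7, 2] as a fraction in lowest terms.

134/17

Fold from the inside: start with 2/1.
  7 + 1/2 = 15/2
  1 + 2/15 = 17/15
  7 + 15/17 = 134/17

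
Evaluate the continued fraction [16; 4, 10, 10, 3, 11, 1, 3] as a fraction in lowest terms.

1006427/61957

Fold from the inside: start with 3/1.
  1 + 1/3 = 4/3
  11 + 3/4 = 47/4
  3 + 4/47 = 145/47
  10 + 47/145 = 1497/145
  10 + 145/1497 = 15115/1497
  4 + 1497/15115 = 61957/15115
  16 + 15115/61957 = 1006427/61957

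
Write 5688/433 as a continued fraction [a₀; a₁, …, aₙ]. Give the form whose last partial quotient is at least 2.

[13; 7, 2, 1, 19]

5688 = 13×433 + 59
433 = 7×59 + 20
59 = 2×20 + 19
20 = 1×19 + 1
19 = 19×1 + 0  (stop)
So 5688/433 = [13; 7, 2, 1, 19].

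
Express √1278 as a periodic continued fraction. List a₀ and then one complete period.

a₀ = ⌊√1278⌋ = 35.
With m₀=0, d₀=1 and mₖ₊₁ = dₖaₖ − mₖ, dₖ₊₁ = (n − mₖ₊₁²)/dₖ, aₖ₊₁ = ⌊(a₀+mₖ₊₁)/dₖ₊₁⌋:
  k=1: m=35, d=53, a=1
  k=2: m=18, d=18, a=2
  k=3: m=18, d=53, a=1
  k=4: m=35, d=1, a=70
d=1 and a=2a₀=70 at k=4, so the next step gives (m, d) = (35, 53) again — its k=1 value — and the period has length 4.

[35; 1, 2, 1, 70]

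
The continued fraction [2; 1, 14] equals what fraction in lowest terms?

44/15

Using pₖ = aₖpₖ₋₁ + pₖ₋₂ and qₖ = aₖqₖ₋₁ + qₖ₋₂:
  k=0: a=2, p=2, q=1
  k=1: a=1, p=3, q=1
  k=2: a=14, p=44, q=15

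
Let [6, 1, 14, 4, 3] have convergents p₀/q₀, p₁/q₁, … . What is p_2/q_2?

Using pₖ = aₖpₖ₋₁ + pₖ₋₂, qₖ = aₖqₖ₋₁ + qₖ₋₂ (with p₋₁=1, p₋₂=0, q₋₁=0, q₋₂=1):
  k=0: a=6, p=6, q=1
  k=1: a=1, p=7, q=1
  k=2: a=14, p=104, q=15

104/15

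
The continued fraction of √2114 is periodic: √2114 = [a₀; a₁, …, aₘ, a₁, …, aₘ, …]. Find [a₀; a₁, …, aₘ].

a₀ = ⌊√2114⌋ = 45.
With m₀=0, d₀=1 and mₖ₊₁ = dₖaₖ − mₖ, dₖ₊₁ = (n − mₖ₊₁²)/dₖ, aₖ₊₁ = ⌊(a₀+mₖ₊₁)/dₖ₊₁⌋:
  k=1: m=45, d=89, a=1
  k=2: m=44, d=2, a=44
  k=3: m=44, d=89, a=1
  k=4: m=45, d=1, a=90
d=1 and a=2a₀=90 at k=4, so the next step gives (m, d) = (45, 89) again — its k=1 value — and the period has length 4.

[45; 1, 44, 1, 90]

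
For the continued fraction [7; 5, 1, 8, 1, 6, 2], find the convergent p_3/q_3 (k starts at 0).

380/53

Using pₖ = aₖpₖ₋₁ + pₖ₋₂, qₖ = aₖqₖ₋₁ + qₖ₋₂ (with p₋₁=1, p₋₂=0, q₋₁=0, q₋₂=1):
  k=0: a=7, p=7, q=1
  k=1: a=5, p=36, q=5
  k=2: a=1, p=43, q=6
  k=3: a=8, p=380, q=53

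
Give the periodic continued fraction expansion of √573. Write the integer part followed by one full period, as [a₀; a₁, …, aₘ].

a₀ = ⌊√573⌋ = 23.
With m₀=0, d₀=1 and mₖ₊₁ = dₖaₖ − mₖ, dₖ₊₁ = (n − mₖ₊₁²)/dₖ, aₖ₊₁ = ⌊(a₀+mₖ₊₁)/dₖ₊₁⌋:
  k=1: m=23, d=44, a=1
  k=2: m=21, d=3, a=14
  k=3: m=21, d=44, a=1
  k=4: m=23, d=1, a=46
d=1 and a=2a₀=46 at k=4, so the next step gives (m, d) = (23, 44) again — its k=1 value — and the period has length 4.

[23; 1, 14, 1, 46]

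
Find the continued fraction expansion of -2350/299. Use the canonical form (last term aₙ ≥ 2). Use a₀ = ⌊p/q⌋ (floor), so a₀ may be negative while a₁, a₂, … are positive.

[-8; 7, 8, 2, 2]

-2350 = -8·299 + 42
299 = 7·42 + 5
42 = 8·5 + 2
5 = 2·2 + 1
2 = 2·1 + 0  (stop)
So -2350/299 = [-8; 7, 8, 2, 2].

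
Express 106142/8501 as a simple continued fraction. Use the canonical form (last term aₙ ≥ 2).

[12; 2, 17, 7, 3, 3, 3]

106142 = 12*8501 + 4130
8501 = 2*4130 + 241
4130 = 17*241 + 33
241 = 7*33 + 10
33 = 3*10 + 3
10 = 3*3 + 1
3 = 3*1 + 0  (stop)
So 106142/8501 = [12; 2, 17, 7, 3, 3, 3].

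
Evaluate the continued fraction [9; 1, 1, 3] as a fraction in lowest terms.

67/7

Fold from the inside: start with 3/1.
  1 + 1/3 = 4/3
  1 + 3/4 = 7/4
  9 + 4/7 = 67/7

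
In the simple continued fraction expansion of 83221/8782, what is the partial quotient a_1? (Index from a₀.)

83221 = 9·8782 + 4183   →  a_0 = 9
8782 = 2·4183 + 416   →  a_1 = 2

2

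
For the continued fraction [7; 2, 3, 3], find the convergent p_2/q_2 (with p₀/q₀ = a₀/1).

Using pₖ = aₖpₖ₋₁ + pₖ₋₂, qₖ = aₖqₖ₋₁ + qₖ₋₂ (with p₋₁=1, p₋₂=0, q₋₁=0, q₋₂=1):
  k=0: a=7, p=7, q=1
  k=1: a=2, p=15, q=2
  k=2: a=3, p=52, q=7

52/7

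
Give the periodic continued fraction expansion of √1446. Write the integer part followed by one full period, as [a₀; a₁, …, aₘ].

[38; 38, 76]

a₀ = ⌊√1446⌋ = 38.
With m₀=0, d₀=1 and mₖ₊₁ = dₖaₖ − mₖ, dₖ₊₁ = (n − mₖ₊₁²)/dₖ, aₖ₊₁ = ⌊(a₀+mₖ₊₁)/dₖ₊₁⌋:
  k=1: m=38, d=2, a=38
  k=2: m=38, d=1, a=76
d=1 and a=2a₀=76 at k=2, so the next step gives (m, d) = (38, 2) again — its k=1 value — and the period has length 2.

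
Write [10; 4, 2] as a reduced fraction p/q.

Using pₖ = aₖpₖ₋₁ + pₖ₋₂ and qₖ = aₖqₖ₋₁ + qₖ₋₂:
  k=0: a=10, p=10, q=1
  k=1: a=4, p=41, q=4
  k=2: a=2, p=92, q=9

92/9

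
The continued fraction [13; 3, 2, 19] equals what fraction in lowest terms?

Fold from the inside: start with 19/1.
  2 + 1/19 = 39/19
  3 + 19/39 = 136/39
  13 + 39/136 = 1807/136

1807/136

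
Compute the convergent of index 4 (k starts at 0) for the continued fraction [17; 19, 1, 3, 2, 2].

Using pₖ = aₖpₖ₋₁ + pₖ₋₂, qₖ = aₖqₖ₋₁ + qₖ₋₂ (with p₋₁=1, p₋₂=0, q₋₁=0, q₋₂=1):
  k=0: a=17, p=17, q=1
  k=1: a=19, p=324, q=19
  k=2: a=1, p=341, q=20
  k=3: a=3, p=1347, q=79
  k=4: a=2, p=3035, q=178

3035/178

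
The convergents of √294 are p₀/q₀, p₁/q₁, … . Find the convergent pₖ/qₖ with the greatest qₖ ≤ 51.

703/41

√294 = [17; 6, 1, 4, 1, 6, 34, …] (period length 6).
Convergents:
  p_0/q_0 = 17/1
  p_1/q_1 = 103/6
  p_2/q_2 = 120/7
  p_3/q_3 = 583/34
  p_4/q_4 = 703/41
  p_5/q_5 = 4801/280
q_4 = 41 ≤ 51 < 280 = q_5, so the answer is 703/41.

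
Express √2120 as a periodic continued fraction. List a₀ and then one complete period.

a₀ = ⌊√2120⌋ = 46.
With m₀=0, d₀=1 and mₖ₊₁ = dₖaₖ − mₖ, dₖ₊₁ = (n − mₖ₊₁²)/dₖ, aₖ₊₁ = ⌊(a₀+mₖ₊₁)/dₖ₊₁⌋:
  k=1: m=46, d=4, a=23
  k=2: m=46, d=1, a=92
d=1 and a=2a₀=92 at k=2, so the next step gives (m, d) = (46, 4) again — its k=1 value — and the period has length 2.

[46; 23, 92]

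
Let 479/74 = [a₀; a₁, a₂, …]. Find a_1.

479 = 6·74 + 35   →  a_0 = 6
74 = 2·35 + 4   →  a_1 = 2

2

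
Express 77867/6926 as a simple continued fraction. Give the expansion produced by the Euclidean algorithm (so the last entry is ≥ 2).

77867 = 11*6926 + 1681
6926 = 4*1681 + 202
1681 = 8*202 + 65
202 = 3*65 + 7
65 = 9*7 + 2
7 = 3*2 + 1
2 = 2*1 + 0  (stop)
So 77867/6926 = [11; 4, 8, 3, 9, 3, 2].

[11; 4, 8, 3, 9, 3, 2]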